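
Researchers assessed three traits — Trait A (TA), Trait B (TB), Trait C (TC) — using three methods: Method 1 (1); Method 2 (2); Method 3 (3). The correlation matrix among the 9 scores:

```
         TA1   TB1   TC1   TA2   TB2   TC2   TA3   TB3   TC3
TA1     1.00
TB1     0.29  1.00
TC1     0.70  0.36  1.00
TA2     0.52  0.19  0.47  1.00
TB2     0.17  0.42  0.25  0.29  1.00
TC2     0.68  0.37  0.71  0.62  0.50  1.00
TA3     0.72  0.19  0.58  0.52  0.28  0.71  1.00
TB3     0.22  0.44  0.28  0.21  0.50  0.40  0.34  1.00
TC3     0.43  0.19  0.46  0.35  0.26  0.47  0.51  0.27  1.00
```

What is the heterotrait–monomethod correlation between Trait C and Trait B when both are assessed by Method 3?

Different traits, same method: r(TC3, TB3) = 0.27.

0.27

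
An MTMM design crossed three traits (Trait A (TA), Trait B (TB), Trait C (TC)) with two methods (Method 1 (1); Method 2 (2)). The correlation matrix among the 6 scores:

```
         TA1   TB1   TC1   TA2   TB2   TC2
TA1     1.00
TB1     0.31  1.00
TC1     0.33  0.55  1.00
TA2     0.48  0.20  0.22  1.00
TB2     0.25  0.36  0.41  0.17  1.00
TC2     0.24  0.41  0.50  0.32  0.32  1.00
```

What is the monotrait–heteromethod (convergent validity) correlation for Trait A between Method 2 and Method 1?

Same trait (TA), different methods: r(TA2, TA1) = 0.48.

0.48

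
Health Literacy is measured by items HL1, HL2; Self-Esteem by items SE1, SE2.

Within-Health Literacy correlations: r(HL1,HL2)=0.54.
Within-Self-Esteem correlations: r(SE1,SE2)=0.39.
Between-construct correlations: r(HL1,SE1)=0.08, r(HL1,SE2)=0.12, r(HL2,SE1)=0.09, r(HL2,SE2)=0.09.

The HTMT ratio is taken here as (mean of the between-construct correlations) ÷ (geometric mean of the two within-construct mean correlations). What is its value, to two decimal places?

0.21

Between-construct mean = 0.38/4 = 0.0950.
Mean within-HL = 0.54/1 = 0.5400; mean within-SE = 0.39/1 = 0.3900.
Geometric mean = √(0.5400 × 0.3900) = 0.4589.
HTMT = 0.0950 / 0.4589 = 0.21.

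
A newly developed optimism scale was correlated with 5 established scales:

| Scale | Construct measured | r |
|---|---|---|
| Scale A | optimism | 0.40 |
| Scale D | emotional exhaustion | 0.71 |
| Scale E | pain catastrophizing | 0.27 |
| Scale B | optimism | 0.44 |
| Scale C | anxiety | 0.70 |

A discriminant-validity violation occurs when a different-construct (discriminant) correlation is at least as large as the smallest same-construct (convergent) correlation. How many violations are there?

2

Convergent (same construct = optimism): Scale A, Scale B.
Smallest convergent = 0.40. Discriminant values: 0.71, 0.27, 0.70; count ≥ 0.40 → 2.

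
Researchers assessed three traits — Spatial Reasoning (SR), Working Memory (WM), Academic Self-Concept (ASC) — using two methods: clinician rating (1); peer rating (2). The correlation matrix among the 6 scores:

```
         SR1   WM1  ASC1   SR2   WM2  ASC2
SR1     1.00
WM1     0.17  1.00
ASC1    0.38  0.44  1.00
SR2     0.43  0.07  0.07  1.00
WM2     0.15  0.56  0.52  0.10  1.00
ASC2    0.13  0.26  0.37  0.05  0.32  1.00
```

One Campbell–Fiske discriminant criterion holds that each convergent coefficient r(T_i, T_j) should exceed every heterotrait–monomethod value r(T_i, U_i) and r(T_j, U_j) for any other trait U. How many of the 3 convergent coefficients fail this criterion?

1

Each convergent coefficient versus the relevant comparison correlations:
SR (methods 1·2): 0.43 vs {0.17, 0.10, 0.38, 0.05} → pass.
WM (methods 1·2): 0.56 vs {0.17, 0.10, 0.44, 0.32} → pass.
ASC (methods 1·2): 0.37 vs {0.38, 0.05, 0.44, 0.32} → fail.
1 of 3 fail.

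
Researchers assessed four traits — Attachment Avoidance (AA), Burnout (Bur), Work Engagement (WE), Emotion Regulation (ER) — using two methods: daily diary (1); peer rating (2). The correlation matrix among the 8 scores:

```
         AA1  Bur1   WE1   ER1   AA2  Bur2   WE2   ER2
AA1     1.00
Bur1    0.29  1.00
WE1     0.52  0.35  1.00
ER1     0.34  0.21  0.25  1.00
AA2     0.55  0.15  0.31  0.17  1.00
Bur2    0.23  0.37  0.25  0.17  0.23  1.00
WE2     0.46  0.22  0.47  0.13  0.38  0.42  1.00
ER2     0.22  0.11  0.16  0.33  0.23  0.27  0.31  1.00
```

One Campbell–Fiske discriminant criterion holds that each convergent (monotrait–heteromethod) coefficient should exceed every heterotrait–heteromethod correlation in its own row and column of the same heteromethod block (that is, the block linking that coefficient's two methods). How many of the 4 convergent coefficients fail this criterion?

Each convergent coefficient versus the relevant comparison correlations:
AA (methods 1·2): 0.55 vs {0.23, 0.15, 0.46, 0.31, 0.22, 0.17} → pass.
Bur (methods 1·2): 0.37 vs {0.15, 0.23, 0.22, 0.25, 0.11, 0.17} → pass.
WE (methods 1·2): 0.47 vs {0.31, 0.46, 0.25, 0.22, 0.16, 0.13} → pass.
ER (methods 1·2): 0.33 vs {0.17, 0.22, 0.17, 0.11, 0.13, 0.16} → pass.
0 of 4 fail.

0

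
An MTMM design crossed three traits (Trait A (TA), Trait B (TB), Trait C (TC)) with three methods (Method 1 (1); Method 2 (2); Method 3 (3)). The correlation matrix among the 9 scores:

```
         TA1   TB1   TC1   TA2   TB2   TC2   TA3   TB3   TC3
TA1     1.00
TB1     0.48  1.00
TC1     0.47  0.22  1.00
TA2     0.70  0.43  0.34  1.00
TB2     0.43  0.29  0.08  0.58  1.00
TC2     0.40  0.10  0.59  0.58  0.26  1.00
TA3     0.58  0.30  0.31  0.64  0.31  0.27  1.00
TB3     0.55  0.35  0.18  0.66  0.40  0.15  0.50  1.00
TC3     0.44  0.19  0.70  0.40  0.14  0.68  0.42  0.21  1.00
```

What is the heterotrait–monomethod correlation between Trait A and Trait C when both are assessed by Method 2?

Different traits, same method: r(TA2, TC2) = 0.58.

0.58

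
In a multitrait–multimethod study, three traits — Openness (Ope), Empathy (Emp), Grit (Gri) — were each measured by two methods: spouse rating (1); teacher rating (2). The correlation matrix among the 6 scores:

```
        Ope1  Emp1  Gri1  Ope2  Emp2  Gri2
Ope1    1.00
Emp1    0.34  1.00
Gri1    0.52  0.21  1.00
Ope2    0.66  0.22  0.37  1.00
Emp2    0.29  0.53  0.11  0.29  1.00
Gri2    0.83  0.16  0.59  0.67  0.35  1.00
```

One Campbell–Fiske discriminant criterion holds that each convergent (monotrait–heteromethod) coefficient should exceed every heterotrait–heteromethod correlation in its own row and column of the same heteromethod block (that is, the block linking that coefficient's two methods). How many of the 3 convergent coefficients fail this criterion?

2

Each convergent coefficient versus the relevant comparison correlations:
Ope (methods 1·2): 0.66 vs {0.29, 0.22, 0.83, 0.37} → fail.
Emp (methods 1·2): 0.53 vs {0.22, 0.29, 0.16, 0.11} → pass.
Gri (methods 1·2): 0.59 vs {0.37, 0.83, 0.11, 0.16} → fail.
2 of 3 fail.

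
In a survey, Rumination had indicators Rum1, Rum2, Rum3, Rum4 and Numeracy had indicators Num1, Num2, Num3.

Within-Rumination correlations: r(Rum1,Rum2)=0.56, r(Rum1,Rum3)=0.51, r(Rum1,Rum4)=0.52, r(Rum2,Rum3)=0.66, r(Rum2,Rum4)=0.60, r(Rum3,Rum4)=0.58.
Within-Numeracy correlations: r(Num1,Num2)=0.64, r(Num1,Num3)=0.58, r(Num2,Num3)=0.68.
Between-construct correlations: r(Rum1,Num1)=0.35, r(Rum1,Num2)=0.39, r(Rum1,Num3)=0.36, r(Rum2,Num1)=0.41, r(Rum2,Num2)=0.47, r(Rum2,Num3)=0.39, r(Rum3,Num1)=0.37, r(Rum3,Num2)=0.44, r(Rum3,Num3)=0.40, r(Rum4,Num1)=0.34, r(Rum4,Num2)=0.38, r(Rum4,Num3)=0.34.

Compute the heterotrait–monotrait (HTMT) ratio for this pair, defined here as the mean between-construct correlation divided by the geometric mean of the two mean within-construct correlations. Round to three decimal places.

Mean heterotrait r = 4.64/12 = 0.3867.
Mean within-Rum = 3.43/6 = 0.5717; mean within-Num = 1.90/3 = 0.6333.
Geometric mean = √(0.5717 × 0.6333) = 0.6017.
HTMT = 0.3867 / 0.6017 = 0.643.

0.643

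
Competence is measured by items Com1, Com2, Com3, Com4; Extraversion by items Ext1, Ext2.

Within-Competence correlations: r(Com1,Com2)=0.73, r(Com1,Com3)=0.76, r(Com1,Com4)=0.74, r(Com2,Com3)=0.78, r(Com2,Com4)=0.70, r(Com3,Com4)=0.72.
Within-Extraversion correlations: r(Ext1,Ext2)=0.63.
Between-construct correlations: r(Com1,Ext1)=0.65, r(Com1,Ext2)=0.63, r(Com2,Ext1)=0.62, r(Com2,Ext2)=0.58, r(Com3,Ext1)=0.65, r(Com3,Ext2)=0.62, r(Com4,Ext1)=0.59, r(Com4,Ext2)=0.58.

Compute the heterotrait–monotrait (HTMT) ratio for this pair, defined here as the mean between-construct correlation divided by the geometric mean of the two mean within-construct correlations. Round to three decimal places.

0.902

Mean between = 4.92/8 = 0.6150.
Mean within-Com = 4.43/6 = 0.7383; mean within-Ext = 0.63/1 = 0.6300.
Geometric mean = √(0.7383 × 0.6300) = 0.6820.
HTMT = 0.6150 / 0.6820 = 0.902.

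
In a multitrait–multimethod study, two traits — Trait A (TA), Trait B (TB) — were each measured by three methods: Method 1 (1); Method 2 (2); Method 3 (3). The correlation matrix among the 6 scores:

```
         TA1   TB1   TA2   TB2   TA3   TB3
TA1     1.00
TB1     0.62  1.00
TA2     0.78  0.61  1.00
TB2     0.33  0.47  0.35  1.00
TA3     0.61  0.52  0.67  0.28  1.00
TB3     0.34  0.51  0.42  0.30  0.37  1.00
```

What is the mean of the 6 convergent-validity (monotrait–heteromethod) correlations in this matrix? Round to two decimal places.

Convergent values: 0.78, 0.61, 0.67, 0.47, 0.51, 0.30; mean = 3.34/6 = 0.56.

0.56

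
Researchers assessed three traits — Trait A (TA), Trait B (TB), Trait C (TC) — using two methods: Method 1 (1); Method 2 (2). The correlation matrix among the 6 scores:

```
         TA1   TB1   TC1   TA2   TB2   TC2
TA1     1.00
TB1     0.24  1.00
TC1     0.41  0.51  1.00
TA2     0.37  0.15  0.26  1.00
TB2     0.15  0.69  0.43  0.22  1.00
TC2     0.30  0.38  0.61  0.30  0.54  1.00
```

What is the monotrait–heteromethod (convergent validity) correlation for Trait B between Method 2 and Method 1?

Same trait (TB), different methods: r(TB2, TB1) = 0.69.

0.69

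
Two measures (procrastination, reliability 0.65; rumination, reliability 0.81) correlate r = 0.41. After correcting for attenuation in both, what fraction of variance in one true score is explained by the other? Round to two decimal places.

Disattenuated r = 0.41 / √(0.65 × 0.81) = 0.41 / 0.7256 = 0.5650.
Shared true-score variance = 0.5650² = 0.3192 ≈ 0.32.

0.32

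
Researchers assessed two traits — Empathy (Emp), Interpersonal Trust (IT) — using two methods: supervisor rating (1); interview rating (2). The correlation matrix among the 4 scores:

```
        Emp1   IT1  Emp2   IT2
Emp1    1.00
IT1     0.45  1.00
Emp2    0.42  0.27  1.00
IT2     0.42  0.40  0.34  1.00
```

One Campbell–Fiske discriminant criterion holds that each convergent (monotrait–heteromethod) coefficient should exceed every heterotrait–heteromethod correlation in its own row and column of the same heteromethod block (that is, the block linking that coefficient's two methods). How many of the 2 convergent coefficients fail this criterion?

Convergent coefficients and their comparison sets:
Emp (methods 1·2): 0.42 vs {0.42, 0.27} → fail.
IT (methods 1·2): 0.40 vs {0.27, 0.42} → fail.
2 of 2 fail.

2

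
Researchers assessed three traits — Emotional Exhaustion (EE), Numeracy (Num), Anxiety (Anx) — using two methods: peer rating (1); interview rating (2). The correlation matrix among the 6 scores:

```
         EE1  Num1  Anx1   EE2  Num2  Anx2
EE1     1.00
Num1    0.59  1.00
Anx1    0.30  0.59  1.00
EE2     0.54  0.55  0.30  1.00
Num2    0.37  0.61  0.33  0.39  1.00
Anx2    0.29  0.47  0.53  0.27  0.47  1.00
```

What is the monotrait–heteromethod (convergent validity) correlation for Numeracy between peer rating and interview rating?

Same trait (Num), different methods: r(Num1, Num2) = 0.61.

0.61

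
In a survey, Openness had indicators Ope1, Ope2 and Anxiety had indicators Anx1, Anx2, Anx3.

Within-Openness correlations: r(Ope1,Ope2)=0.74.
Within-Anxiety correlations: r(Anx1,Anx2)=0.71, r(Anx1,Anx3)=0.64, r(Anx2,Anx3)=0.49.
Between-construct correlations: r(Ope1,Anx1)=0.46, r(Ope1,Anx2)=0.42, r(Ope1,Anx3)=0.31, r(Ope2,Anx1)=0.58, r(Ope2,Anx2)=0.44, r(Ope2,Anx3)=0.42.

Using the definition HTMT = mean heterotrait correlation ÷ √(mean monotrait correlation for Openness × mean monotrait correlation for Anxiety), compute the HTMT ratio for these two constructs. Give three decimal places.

0.651

Mean heterotrait r = 2.63/6 = 0.4383.
Mean within-Ope = 0.74/1 = 0.7400; mean within-Anx = 1.84/3 = 0.6133.
Geometric mean = √(0.7400 × 0.6133) = 0.6737.
HTMT = 0.4383 / 0.6737 = 0.651.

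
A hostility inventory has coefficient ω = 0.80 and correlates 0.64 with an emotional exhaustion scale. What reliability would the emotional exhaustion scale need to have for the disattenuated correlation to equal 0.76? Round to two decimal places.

r_true = r_obs / √(r_xx · r_yy) ⇒ 0.76 = 0.64 / √(0.80 · r_yy).
√(0.80 · r_yy) = 0.64 / 0.76 = 0.8421; 0.80 · r_yy = 0.7091; r_yy = 0.7091 / 0.80 ≈ 0.89.

0.89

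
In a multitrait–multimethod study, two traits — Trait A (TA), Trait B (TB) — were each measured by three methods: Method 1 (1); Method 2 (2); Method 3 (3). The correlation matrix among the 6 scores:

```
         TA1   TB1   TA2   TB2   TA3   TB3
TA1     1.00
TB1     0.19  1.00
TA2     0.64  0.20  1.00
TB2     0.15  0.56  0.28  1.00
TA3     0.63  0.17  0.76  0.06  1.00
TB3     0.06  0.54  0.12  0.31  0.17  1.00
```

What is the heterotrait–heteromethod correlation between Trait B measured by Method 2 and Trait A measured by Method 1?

Different traits and methods: r(TB2, TA1) = 0.15.

0.15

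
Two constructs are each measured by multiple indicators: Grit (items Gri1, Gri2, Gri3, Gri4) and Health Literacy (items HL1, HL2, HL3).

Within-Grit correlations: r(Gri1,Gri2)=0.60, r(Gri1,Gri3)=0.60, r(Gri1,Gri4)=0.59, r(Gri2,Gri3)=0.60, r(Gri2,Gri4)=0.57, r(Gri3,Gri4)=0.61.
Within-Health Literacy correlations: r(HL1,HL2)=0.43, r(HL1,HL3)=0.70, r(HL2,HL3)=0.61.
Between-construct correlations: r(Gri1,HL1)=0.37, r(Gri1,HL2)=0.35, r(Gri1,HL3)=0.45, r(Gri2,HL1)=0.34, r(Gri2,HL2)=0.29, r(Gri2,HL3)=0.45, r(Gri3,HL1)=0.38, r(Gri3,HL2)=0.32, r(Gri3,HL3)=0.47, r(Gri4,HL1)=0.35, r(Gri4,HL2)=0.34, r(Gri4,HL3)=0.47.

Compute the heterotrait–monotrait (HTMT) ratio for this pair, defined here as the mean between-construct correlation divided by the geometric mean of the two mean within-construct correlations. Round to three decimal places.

0.650

Between-construct mean = 4.58/12 = 0.3817.
Mean within-Gri = 3.57/6 = 0.5950; mean within-HL = 1.74/3 = 0.5800.
Geometric mean = √(0.5950 × 0.5800) = 0.5875.
HTMT = 0.3817 / 0.5875 = 0.650.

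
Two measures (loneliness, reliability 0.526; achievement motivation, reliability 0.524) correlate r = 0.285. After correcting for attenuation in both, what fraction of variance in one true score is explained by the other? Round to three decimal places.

Disattenuated r = 0.285 / √(0.526 × 0.524) = 0.285 / 0.5250 = 0.5429.
Shared true-score variance = 0.5429² = 0.2947 ≈ 0.295.

0.295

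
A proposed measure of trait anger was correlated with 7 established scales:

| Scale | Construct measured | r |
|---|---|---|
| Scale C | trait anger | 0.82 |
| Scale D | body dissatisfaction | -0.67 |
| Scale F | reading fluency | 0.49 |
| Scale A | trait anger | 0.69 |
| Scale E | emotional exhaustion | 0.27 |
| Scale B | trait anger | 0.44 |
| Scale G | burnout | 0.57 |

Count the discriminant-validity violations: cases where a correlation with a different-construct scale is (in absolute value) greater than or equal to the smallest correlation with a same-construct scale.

Convergent (same construct = trait anger): Scale C, Scale A, Scale B.
Smallest convergent = 0.44. Discriminant |r|: 0.67, 0.49, 0.27, 0.57; count ≥ 0.44 → 3.

3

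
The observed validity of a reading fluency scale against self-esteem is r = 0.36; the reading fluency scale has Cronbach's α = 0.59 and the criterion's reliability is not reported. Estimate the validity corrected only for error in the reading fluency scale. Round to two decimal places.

Single correction: r_c = r_obs / √r_xx = 0.36 / √0.59 = 0.36 / 0.7681 ≈ 0.47.

0.47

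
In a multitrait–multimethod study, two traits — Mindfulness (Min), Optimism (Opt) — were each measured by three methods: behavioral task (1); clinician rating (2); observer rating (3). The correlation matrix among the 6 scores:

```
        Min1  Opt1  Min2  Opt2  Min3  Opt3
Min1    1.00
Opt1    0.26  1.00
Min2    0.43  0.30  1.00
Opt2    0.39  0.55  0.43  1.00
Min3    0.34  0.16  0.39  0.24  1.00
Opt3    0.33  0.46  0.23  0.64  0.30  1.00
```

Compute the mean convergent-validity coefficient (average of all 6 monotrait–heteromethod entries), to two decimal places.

Convergent values: 0.43, 0.34, 0.39, 0.55, 0.46, 0.64; mean = 2.81/6 = 0.47.

0.47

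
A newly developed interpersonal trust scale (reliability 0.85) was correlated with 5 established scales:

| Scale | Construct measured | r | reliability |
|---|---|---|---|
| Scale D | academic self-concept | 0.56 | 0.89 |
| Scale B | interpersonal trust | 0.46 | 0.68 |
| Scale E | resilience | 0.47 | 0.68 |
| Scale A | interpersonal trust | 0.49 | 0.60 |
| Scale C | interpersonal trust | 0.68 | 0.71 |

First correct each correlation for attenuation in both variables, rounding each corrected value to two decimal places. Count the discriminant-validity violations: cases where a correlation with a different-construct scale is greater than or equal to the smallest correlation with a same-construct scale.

2

Disattenuated r (r / √(r_scale · r_new)):
  Scale D (disc): 0.56 / √(0.89·0.85) = 0.64
  Scale B (conv): 0.46 / √(0.68·0.85) = 0.61
  Scale E (disc): 0.47 / √(0.68·0.85) = 0.62
  Scale A (conv): 0.49 / √(0.60·0.85) = 0.69
  Scale C (conv): 0.68 / √(0.71·0.85) = 0.88
Smallest convergent = 0.61. Discriminant values: 0.64, 0.62; count ≥ 0.61 → 2.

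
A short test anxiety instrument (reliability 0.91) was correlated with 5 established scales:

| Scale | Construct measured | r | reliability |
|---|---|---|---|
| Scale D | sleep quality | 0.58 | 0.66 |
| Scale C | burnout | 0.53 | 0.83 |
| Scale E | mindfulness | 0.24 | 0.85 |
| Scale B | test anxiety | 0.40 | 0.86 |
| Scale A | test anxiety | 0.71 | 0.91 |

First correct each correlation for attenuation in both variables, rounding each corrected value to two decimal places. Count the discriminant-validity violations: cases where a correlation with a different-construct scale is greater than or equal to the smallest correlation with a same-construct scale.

2

Disattenuated r (r / √(r_scale · r_new)):
  Scale D (disc): 0.58 / √(0.66·0.91) = 0.75
  Scale C (disc): 0.53 / √(0.83·0.91) = 0.61
  Scale E (disc): 0.24 / √(0.85·0.91) = 0.27
  Scale B (conv): 0.40 / √(0.86·0.91) = 0.45
  Scale A (conv): 0.71 / √(0.91·0.91) = 0.78
Smallest convergent = 0.45. Discriminant values: 0.75, 0.61, 0.27; count ≥ 0.45 → 2.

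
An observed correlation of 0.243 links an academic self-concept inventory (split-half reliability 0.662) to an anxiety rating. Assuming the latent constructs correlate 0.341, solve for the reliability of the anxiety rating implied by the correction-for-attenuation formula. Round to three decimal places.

0.767

r_true = r_obs / √(r_xx · r_yy) ⇒ 0.341 = 0.243 / √(0.662 · r_yy).
√(0.662 · r_yy) = 0.243 / 0.341 = 0.7126; 0.662 · r_yy = 0.5078; r_yy = 0.5078 / 0.662 ≈ 0.767.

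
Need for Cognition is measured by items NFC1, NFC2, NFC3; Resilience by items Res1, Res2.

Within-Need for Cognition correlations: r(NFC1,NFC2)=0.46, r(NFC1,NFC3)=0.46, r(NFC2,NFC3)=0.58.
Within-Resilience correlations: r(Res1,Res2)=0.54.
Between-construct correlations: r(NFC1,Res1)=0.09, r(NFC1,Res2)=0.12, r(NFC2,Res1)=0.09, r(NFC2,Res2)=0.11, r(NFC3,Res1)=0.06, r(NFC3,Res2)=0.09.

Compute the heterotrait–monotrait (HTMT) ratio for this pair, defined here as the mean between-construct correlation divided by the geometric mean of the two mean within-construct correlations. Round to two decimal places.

0.18

Between-construct mean = 0.56/6 = 0.0933.
Mean within-NFC = 1.50/3 = 0.5000; mean within-Res = 0.54/1 = 0.5400.
Geometric mean = √(0.5000 × 0.5400) = 0.5196.
HTMT = 0.0933 / 0.5196 = 0.18.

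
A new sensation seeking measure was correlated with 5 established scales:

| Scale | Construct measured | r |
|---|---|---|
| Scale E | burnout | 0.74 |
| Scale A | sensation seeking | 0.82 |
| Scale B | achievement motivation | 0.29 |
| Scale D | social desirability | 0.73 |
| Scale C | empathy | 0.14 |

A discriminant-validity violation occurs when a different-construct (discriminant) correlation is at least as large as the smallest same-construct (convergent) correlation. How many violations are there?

0

Convergent (same construct = sensation seeking): Scale A.
Smallest convergent = 0.82. Discriminant values: 0.74, 0.29, 0.73, 0.14; count ≥ 0.82 → 0.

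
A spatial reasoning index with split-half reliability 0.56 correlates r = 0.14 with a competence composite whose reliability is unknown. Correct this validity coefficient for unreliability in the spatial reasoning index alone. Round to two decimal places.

Single correction: r_c = r_obs / √r_xx = 0.14 / √0.56 = 0.14 / 0.7483 ≈ 0.19.

0.19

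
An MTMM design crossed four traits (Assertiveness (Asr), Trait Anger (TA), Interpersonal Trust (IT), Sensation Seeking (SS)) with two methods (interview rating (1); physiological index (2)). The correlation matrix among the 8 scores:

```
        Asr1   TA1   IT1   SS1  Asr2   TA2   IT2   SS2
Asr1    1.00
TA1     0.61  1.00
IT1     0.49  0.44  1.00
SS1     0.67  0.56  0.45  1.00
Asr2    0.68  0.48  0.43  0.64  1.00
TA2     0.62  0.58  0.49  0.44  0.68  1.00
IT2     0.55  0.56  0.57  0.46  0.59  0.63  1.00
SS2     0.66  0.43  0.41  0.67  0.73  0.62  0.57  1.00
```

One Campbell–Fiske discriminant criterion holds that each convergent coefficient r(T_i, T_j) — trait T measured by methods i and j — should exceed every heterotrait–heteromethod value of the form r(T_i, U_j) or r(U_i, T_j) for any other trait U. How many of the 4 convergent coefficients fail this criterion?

Each convergent coefficient versus the relevant comparison correlations:
Asr (methods 1·2): 0.68 vs {0.62, 0.48, 0.55, 0.43, 0.66, 0.64} → pass.
TA (methods 1·2): 0.58 vs {0.48, 0.62, 0.56, 0.49, 0.43, 0.44} → fail.
IT (methods 1·2): 0.57 vs {0.43, 0.55, 0.49, 0.56, 0.41, 0.46} → pass.
SS (methods 1·2): 0.67 vs {0.64, 0.66, 0.44, 0.43, 0.46, 0.41} → pass.
1 of 4 fail.

1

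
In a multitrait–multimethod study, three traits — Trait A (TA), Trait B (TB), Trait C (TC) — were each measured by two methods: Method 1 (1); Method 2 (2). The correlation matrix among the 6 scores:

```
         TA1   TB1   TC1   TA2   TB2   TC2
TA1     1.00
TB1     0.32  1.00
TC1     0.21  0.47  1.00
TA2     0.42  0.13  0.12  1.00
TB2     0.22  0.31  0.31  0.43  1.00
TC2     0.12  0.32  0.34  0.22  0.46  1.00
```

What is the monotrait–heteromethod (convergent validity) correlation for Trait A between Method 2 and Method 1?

0.42

Same trait (TA), different methods: r(TA2, TA1) = 0.42.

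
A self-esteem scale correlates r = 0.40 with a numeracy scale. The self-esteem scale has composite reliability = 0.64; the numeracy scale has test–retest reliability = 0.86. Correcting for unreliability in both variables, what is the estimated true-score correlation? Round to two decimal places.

r_true = r_obs / √(r_xx · r_yy) = 0.40 / √(0.64 × 0.86) = 0.40 / √0.5504 = 0.40 / 0.7419 ≈ 0.54.

0.54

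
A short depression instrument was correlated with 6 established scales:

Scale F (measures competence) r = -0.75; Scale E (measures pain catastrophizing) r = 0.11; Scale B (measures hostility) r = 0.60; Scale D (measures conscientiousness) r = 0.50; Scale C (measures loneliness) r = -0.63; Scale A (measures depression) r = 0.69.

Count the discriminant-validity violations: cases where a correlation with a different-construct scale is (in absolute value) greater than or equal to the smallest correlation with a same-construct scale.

1

Convergent (same construct = depression): Scale A.
Smallest convergent = 0.69. Discriminant |r|: 0.75, 0.11, 0.60, 0.50, 0.63; count ≥ 0.69 → 1.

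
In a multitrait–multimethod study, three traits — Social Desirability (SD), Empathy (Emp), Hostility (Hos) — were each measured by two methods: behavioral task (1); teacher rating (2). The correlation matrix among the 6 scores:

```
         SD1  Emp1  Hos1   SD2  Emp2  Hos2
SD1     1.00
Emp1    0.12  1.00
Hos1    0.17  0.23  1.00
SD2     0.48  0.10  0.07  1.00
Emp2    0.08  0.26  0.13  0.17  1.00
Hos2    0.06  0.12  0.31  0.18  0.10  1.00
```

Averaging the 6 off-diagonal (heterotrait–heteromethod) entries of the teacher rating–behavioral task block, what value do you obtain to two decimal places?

0.09

HTHM values (method 2 × method 1): 0.10, 0.07, 0.08, 0.13, 0.06, 0.12; mean = 0.56/6 = 0.09.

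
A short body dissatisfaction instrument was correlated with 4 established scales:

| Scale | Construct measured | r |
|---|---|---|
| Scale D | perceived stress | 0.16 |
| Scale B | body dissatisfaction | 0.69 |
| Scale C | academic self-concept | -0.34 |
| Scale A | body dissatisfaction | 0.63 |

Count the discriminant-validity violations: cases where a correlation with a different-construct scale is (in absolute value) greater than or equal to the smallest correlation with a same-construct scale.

Convergent (same construct = body dissatisfaction): Scale B, Scale A.
Smallest convergent = 0.63. Discriminant |r|: 0.16, 0.34; count ≥ 0.63 → 0.

0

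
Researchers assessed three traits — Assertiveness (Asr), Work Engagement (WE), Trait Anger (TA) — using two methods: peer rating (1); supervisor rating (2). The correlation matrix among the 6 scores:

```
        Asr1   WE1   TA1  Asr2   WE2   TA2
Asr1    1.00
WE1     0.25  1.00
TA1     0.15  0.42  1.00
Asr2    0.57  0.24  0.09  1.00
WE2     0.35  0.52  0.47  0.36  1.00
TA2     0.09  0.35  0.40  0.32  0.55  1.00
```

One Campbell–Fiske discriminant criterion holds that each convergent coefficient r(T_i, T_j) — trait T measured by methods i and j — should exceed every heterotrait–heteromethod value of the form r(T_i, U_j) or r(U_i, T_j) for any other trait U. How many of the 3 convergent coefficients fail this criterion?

1

Convergent coefficients and their comparison sets:
Asr (methods 1·2): 0.57 vs {0.35, 0.24, 0.09, 0.09} → pass.
WE (methods 1·2): 0.52 vs {0.24, 0.35, 0.35, 0.47} → pass.
TA (methods 1·2): 0.40 vs {0.09, 0.09, 0.47, 0.35} → fail.
1 of 3 fail.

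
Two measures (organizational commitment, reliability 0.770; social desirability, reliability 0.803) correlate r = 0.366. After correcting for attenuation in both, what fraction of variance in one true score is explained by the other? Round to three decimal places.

0.217

Disattenuated r = 0.366 / √(0.770 × 0.803) = 0.366 / 0.7863 = 0.4655.
Shared true-score variance = 0.4655² = 0.2167 ≈ 0.217.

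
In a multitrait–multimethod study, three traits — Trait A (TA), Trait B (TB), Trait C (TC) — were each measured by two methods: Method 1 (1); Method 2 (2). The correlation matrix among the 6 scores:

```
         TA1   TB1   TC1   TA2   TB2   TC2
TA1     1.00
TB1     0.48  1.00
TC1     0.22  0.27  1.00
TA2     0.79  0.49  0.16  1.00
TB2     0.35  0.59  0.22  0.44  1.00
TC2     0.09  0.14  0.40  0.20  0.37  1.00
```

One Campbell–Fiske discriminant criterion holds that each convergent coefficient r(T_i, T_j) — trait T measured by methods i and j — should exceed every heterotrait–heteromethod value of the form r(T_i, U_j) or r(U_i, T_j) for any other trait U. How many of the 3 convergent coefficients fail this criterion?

0

Each convergent coefficient versus the relevant comparison correlations:
TA (methods 1·2): 0.79 vs {0.35, 0.49, 0.09, 0.16} → pass.
TB (methods 1·2): 0.59 vs {0.49, 0.35, 0.14, 0.22} → pass.
TC (methods 1·2): 0.40 vs {0.16, 0.09, 0.22, 0.14} → pass.
0 of 3 fail.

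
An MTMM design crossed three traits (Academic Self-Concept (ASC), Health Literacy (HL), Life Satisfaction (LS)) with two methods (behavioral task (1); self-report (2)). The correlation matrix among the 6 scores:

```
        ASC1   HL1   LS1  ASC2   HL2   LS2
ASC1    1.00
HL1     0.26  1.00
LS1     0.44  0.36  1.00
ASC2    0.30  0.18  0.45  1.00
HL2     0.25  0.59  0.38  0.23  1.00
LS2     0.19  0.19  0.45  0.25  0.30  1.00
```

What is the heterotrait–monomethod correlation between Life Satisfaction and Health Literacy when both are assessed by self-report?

Different traits, same method: r(LS2, HL2) = 0.30.

0.30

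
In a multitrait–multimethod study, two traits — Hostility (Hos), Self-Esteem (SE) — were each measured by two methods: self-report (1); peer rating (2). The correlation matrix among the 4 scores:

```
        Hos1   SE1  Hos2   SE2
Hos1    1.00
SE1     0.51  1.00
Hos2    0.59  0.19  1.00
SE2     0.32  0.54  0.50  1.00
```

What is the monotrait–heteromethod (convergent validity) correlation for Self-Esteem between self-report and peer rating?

Same trait (SE), different methods: r(SE1, SE2) = 0.54.

0.54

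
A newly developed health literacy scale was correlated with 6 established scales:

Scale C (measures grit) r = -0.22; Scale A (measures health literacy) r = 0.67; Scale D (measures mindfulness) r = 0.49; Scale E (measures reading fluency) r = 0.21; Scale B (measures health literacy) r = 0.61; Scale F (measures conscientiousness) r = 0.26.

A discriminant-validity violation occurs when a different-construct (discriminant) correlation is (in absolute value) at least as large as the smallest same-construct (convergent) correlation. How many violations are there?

0

Convergent (same construct = health literacy): Scale A, Scale B.
Smallest convergent = 0.61. Discriminant |r|: 0.22, 0.49, 0.21, 0.26; count ≥ 0.61 → 0.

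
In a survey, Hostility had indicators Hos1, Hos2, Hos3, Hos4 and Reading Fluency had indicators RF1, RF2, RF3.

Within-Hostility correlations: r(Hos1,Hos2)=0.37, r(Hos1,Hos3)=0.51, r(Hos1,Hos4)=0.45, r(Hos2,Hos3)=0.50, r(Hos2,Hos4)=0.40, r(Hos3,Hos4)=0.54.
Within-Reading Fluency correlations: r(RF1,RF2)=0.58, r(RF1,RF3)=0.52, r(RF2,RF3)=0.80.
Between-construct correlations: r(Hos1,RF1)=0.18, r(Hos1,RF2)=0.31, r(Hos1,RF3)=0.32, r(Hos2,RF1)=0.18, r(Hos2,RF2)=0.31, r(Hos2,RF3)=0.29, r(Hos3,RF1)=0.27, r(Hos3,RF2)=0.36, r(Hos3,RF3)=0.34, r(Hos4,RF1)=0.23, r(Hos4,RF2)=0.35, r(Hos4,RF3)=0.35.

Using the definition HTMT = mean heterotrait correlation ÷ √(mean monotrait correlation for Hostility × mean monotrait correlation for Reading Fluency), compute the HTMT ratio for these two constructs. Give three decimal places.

0.538

Between-construct mean = 3.49/12 = 0.2908.
Mean within-Hos = 2.77/6 = 0.4617; mean within-RF = 1.90/3 = 0.6333.
Geometric mean = √(0.4617 × 0.6333) = 0.5407.
HTMT = 0.2908 / 0.5407 = 0.538.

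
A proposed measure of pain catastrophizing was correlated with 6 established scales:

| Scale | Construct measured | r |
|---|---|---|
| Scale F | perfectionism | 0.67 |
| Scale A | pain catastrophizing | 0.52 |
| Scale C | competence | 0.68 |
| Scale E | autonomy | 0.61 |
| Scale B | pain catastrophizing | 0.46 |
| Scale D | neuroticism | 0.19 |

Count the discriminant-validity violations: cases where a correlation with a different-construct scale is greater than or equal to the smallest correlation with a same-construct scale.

Convergent (same construct = pain catastrophizing): Scale A, Scale B.
Smallest convergent = 0.46. Discriminant values: 0.67, 0.68, 0.61, 0.19; count ≥ 0.46 → 3.

3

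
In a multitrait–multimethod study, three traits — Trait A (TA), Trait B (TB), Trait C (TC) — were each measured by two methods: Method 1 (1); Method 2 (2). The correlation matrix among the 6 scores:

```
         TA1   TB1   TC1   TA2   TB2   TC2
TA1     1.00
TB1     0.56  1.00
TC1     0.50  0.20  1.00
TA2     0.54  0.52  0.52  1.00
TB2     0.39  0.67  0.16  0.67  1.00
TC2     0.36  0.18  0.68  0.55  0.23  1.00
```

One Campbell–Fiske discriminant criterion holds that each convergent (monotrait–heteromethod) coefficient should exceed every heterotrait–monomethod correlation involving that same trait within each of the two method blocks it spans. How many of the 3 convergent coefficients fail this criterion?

Each convergent coefficient versus the relevant comparison correlations:
TA (methods 1·2): 0.54 vs {0.56, 0.67, 0.50, 0.55} → fail.
TB (methods 1·2): 0.67 vs {0.56, 0.67, 0.20, 0.23} → fail.
TC (methods 1·2): 0.68 vs {0.50, 0.55, 0.20, 0.23} → pass.
2 of 3 fail.

2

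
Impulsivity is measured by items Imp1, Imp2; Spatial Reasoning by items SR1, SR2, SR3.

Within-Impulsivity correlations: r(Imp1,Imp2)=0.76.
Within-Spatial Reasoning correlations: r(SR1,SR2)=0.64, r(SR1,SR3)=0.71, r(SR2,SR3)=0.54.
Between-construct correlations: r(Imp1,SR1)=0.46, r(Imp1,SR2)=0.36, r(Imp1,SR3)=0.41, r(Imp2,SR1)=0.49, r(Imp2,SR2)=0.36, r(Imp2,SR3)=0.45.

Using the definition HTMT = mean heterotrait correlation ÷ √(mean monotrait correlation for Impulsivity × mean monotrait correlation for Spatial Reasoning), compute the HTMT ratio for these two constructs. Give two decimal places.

0.61

Mean heterotrait r = 2.53/6 = 0.4217.
Mean within-Imp = 0.76/1 = 0.7600; mean within-SR = 1.89/3 = 0.6300.
Geometric mean = √(0.7600 × 0.6300) = 0.6920.
HTMT = 0.4217 / 0.6920 = 0.61.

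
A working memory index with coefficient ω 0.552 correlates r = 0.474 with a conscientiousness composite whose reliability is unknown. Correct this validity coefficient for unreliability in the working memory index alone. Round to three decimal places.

Single correction: r_c = r_obs / √r_xx = 0.474 / √0.552 = 0.474 / 0.7430 ≈ 0.638.

0.638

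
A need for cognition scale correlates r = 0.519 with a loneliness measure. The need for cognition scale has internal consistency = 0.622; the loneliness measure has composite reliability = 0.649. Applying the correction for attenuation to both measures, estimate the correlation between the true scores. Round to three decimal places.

r_true = r_obs / √(r_xx · r_yy) = 0.519 / √(0.622 × 0.649) = 0.519 / √0.403678 = 0.519 / 0.6354 ≈ 0.817.

0.817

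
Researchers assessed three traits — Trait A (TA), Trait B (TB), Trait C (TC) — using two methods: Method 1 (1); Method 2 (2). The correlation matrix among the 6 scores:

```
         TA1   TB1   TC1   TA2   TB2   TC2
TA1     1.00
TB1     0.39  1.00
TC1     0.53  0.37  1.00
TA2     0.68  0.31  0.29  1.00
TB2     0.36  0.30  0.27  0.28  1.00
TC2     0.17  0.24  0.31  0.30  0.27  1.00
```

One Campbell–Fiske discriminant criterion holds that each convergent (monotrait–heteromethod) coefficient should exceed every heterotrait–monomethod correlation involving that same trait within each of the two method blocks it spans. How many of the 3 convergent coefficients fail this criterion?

Checking each validity diagonal entry against its comparison values:
TA (methods 1·2): 0.68 vs {0.39, 0.28, 0.53, 0.30} → pass.
TB (methods 1·2): 0.30 vs {0.39, 0.28, 0.37, 0.27} → fail.
TC (methods 1·2): 0.31 vs {0.53, 0.30, 0.37, 0.27} → fail.
2 of 3 fail.

2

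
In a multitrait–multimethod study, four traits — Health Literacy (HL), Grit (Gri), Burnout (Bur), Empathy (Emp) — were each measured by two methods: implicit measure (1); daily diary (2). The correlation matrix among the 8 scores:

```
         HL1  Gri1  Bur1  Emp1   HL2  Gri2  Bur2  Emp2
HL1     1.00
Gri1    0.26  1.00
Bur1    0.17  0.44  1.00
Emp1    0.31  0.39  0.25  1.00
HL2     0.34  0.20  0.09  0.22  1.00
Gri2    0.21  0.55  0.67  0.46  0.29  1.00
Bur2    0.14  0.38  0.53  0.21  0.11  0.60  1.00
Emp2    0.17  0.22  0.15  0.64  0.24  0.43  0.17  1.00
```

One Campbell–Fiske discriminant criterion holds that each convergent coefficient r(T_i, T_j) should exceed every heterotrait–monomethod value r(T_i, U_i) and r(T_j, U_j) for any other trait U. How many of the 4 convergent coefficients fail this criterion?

2

Convergent coefficients and their comparison sets:
HL (methods 1·2): 0.34 vs {0.26, 0.29, 0.17, 0.11, 0.31, 0.24} → pass.
Gri (methods 1·2): 0.55 vs {0.26, 0.29, 0.44, 0.60, 0.39, 0.43} → fail.
Bur (methods 1·2): 0.53 vs {0.17, 0.11, 0.44, 0.60, 0.25, 0.17} → fail.
Emp (methods 1·2): 0.64 vs {0.31, 0.24, 0.39, 0.43, 0.25, 0.17} → pass.
2 of 4 fail.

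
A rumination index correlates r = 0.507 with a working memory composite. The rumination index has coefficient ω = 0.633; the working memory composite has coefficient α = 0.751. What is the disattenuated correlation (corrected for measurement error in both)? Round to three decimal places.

r_true = r_obs / √(r_xx · r_yy) = 0.507 / √(0.633 × 0.751) = 0.507 / √0.475383 = 0.507 / 0.6895 ≈ 0.735.

0.735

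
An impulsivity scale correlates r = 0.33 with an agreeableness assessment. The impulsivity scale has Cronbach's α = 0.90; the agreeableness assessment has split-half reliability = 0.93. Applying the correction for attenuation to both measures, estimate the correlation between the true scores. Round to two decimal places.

r_true = r_obs / √(r_xx · r_yy) = 0.33 / √(0.90 × 0.93) = 0.33 / √0.8370 = 0.33 / 0.9149 ≈ 0.36.

0.36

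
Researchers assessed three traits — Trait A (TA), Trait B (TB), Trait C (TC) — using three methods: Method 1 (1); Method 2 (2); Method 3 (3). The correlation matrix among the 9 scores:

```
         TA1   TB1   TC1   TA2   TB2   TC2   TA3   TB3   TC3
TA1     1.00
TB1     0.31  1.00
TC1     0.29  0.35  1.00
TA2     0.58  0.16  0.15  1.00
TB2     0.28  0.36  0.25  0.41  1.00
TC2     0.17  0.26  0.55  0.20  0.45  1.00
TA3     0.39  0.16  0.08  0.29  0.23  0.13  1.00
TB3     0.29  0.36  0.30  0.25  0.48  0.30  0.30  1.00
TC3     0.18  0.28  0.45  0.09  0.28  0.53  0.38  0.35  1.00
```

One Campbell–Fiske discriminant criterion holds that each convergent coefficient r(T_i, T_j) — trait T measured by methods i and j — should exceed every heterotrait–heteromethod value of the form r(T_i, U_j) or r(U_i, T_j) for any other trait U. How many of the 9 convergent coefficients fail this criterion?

Convergent coefficients and their comparison sets:
TA (methods 1·2): 0.58 vs {0.28, 0.16, 0.17, 0.15} → pass.
TA (methods 1·3): 0.39 vs {0.29, 0.16, 0.18, 0.08} → pass.
TA (methods 2·3): 0.29 vs {0.25, 0.23, 0.09, 0.13} → pass.
TB (methods 1·2): 0.36 vs {0.16, 0.28, 0.26, 0.25} → pass.
TB (methods 1·3): 0.36 vs {0.16, 0.29, 0.28, 0.30} → pass.
TB (methods 2·3): 0.48 vs {0.23, 0.25, 0.28, 0.30} → pass.
TC (methods 1·2): 0.55 vs {0.15, 0.17, 0.25, 0.26} → pass.
TC (methods 1·3): 0.45 vs {0.08, 0.18, 0.30, 0.28} → pass.
TC (methods 2·3): 0.53 vs {0.13, 0.09, 0.30, 0.28} → pass.
0 of 9 fail.

0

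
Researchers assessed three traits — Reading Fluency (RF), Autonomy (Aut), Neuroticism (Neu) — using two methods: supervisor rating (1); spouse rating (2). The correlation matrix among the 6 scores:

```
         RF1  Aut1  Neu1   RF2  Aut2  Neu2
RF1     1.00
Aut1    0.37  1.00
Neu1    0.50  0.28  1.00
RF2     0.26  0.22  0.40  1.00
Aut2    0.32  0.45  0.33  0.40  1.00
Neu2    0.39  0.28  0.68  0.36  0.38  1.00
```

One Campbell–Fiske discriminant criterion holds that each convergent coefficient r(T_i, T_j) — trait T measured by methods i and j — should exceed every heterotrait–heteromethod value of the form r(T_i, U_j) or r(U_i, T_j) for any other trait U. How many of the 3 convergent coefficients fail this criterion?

Convergent coefficients and their comparison sets:
RF (methods 1·2): 0.26 vs {0.32, 0.22, 0.39, 0.40} → fail.
Aut (methods 1·2): 0.45 vs {0.22, 0.32, 0.28, 0.33} → pass.
Neu (methods 1·2): 0.68 vs {0.40, 0.39, 0.33, 0.28} → pass.
1 of 3 fail.

1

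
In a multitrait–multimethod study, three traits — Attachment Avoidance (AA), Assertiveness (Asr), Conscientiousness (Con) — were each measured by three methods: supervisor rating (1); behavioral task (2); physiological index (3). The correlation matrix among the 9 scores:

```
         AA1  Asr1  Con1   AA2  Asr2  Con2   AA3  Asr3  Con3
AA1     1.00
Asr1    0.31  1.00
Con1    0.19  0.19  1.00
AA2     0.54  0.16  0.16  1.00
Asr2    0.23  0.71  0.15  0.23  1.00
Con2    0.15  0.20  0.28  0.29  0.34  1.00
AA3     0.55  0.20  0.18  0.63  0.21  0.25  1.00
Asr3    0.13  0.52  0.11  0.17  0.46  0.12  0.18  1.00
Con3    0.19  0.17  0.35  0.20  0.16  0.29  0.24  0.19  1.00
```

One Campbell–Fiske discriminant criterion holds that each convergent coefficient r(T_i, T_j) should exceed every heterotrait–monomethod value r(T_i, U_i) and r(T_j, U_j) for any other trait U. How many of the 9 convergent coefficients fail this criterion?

Checking each validity diagonal entry against its comparison values:
AA (methods 1·2): 0.54 vs {0.31, 0.23, 0.19, 0.29} → pass.
AA (methods 1·3): 0.55 vs {0.31, 0.18, 0.19, 0.24} → pass.
AA (methods 2·3): 0.63 vs {0.23, 0.18, 0.29, 0.24} → pass.
Asr (methods 1·2): 0.71 vs {0.31, 0.23, 0.19, 0.34} → pass.
Asr (methods 1·3): 0.52 vs {0.31, 0.18, 0.19, 0.19} → pass.
Asr (methods 2·3): 0.46 vs {0.23, 0.18, 0.34, 0.19} → pass.
Con (methods 1·2): 0.28 vs {0.19, 0.29, 0.19, 0.34} → fail.
Con (methods 1·3): 0.35 vs {0.19, 0.24, 0.19, 0.19} → pass.
Con (methods 2·3): 0.29 vs {0.29, 0.24, 0.34, 0.19} → fail.
2 of 9 fail.

2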